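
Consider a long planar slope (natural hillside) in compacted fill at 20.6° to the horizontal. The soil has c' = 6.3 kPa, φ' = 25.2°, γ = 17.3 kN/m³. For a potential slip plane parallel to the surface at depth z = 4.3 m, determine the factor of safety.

For an infinite slope with a slip plane parallel to the surface (no pore pressure): FS = [c' + γz cos²β tanφ'] / [γz sinβ cosβ].
γz = 17.3·4.3 = 74.39 kN/m²
Numerator = 6.3 + 74.39·cos²20.6°·tan25.2° = 6.3 + 74.39·0.8762·0.4706 = 36.972 kPa
Denominator = 74.39·sin20.6°·cos20.6° = 74.39·0.3518·0.9361 = 24.500 kPa
FS = 36.972 / 24.500 = 1.509

FS = 1.51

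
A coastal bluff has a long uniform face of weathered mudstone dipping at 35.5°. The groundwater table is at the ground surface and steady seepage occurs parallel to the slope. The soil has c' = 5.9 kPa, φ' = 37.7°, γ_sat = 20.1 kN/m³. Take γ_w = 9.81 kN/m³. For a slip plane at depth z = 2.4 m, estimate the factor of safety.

FS = 0.81

With seepage parallel to the slope and the water table at the surface, the effective normal stress on the slip plane uses the buoyant unit weight γ' = γ_sat − γ_w while the driving shear stress uses γ_sat:
FS = [c' + γ' z cos²β tanφ'] / [γ_sat z sinβ cosβ]
γ' = 20.1 − 9.81 = 10.29 kN/m³
Numerator = 5.9 + 10.29·2.4·cos²35.5°·tan37.7° = 5.9 + 10.29·2.4·0.6628·0.7729 = 18.551 kPa
Denominator = 20.1·2.4·sin35.5°·cos35.5° = 20.1·2.4·0.5807·0.8141 = 22.806 kPa
FS = 18.551 / 22.806 = 0.813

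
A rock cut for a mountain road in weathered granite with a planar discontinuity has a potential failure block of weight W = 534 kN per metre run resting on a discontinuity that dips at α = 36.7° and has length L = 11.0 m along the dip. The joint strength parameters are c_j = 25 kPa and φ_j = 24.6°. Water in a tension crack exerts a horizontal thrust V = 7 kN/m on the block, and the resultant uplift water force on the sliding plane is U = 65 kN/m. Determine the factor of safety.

Resolving the block weight along and normal to the plane and applying the Mohr–Coulomb strength on the joint:
N' = W cosα − U − V sinα = 534·cos36.7° − 65 − 7·sin36.7° = 359.0 kN/m
Driving force T = W sinα + V cosα = 534·sin36.7° + 7·cos36.7° = 324.7 kN/m
Resisting force R = c_j·L + N'·tanφ_j = 25·11.0 + 359.0·tan24.6° = 275.0 + 164.3 = 439.3 kN/m
FS = R / T = 439.3 / 324.7 = 1.353

FS = 1.35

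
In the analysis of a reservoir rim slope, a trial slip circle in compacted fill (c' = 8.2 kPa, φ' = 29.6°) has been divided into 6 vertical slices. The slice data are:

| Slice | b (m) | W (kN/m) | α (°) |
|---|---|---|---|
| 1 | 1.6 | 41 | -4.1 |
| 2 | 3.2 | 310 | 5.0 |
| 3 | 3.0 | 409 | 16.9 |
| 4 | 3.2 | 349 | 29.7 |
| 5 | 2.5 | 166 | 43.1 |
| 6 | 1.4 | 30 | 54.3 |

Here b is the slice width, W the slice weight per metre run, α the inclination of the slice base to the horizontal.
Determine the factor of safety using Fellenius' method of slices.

FS = 1.80

Ordinary method of slices: FS = Σ[c'·Δl_i + (W_i cosα_i)·tanφ'] / Σ W_i sinα_i, with Δl_i = b_i / cosα_i.
Slice 1: Δl = 1.6/cos(-4.1°) = 1.604 m; N'_1 = 41·cos(-4.1°) = 40.9; c'Δl = 13.15; W sinα = -2.9
Slice 2: Δl = 3.2/cos5.0° = 3.212 m; N'_2 = 310·cos5.0° = 308.8; c'Δl = 26.34; W sinα = 27.0
Slice 3: Δl = 3.0/cos16.9° = 3.135 m; N'_3 = 409·cos16.9° = 391.3; c'Δl = 25.71; W sinα = 118.9
Slice 4: Δl = 3.2/cos29.7° = 3.684 m; N'_4 = 349·cos29.7° = 303.2; c'Δl = 30.21; W sinα = 172.9
Slice 5: Δl = 2.5/cos43.1° = 3.424 m; N'_5 = 166·cos43.1° = 121.2; c'Δl = 28.08; W sinα = 113.4
Slice 6: Δl = 1.4/cos54.3° = 2.399 m; N'_6 = 30·cos54.3° = 17.5; c'Δl = 19.67; W sinα = 24.4
Σc'Δl = 143.2 kN/m; ΣN' = 1182.9 kN/m; ΣW sinα = 453.7 kN/m
Resisting = 143.2 + 1182.9·tan29.6° = 143.2 + 672.0 = 815.2 kN/m
FS = 815.2 / 453.7 = 1.797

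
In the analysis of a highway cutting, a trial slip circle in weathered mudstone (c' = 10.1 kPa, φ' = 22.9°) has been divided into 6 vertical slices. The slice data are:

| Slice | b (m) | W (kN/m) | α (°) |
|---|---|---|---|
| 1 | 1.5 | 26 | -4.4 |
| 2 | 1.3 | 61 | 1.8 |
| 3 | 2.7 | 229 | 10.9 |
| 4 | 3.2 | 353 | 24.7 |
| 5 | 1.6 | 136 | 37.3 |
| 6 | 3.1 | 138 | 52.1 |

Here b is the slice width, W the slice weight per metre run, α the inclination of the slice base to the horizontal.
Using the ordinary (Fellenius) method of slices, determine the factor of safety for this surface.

FS = 1.34

Ordinary method of slices: FS = Σ[c'·Δl_i + (W_i cosα_i)·tanφ'] / Σ W_i sinα_i, with Δl_i = b_i / cosα_i.
Slice 1: Δl = 1.5/cos(-4.4°) = 1.504 m; N'_1 = 26·cos(-4.4°) = 25.9; c'Δl = 15.19; W sinα = -2.0
Slice 2: Δl = 1.3/cos1.8° = 1.301 m; N'_2 = 61·cos1.8° = 61.0; c'Δl = 13.14; W sinα = 1.9
Slice 3: Δl = 2.7/cos10.9° = 2.750 m; N'_3 = 229·cos10.9° = 224.9; c'Δl = 27.77; W sinα = 43.3
Slice 4: Δl = 3.2/cos24.7° = 3.522 m; N'_4 = 353·cos24.7° = 320.7; c'Δl = 35.57; W sinα = 147.5
Slice 5: Δl = 1.6/cos37.3° = 2.011 m; N'_5 = 136·cos37.3° = 108.2; c'Δl = 20.31; W sinα = 82.4
Slice 6: Δl = 3.1/cos52.1° = 5.047 m; N'_6 = 138·cos52.1° = 84.8; c'Δl = 50.97; W sinα = 108.9
Σc'Δl = 163.0 kN/m; ΣN' = 825.4 kN/m; ΣW sinα = 382.0 kN/m
Resisting = 163.0 + 825.4·tan22.9° = 163.0 + 348.7 = 511.6 kN/m
FS = 511.6 / 382.0 = 1.339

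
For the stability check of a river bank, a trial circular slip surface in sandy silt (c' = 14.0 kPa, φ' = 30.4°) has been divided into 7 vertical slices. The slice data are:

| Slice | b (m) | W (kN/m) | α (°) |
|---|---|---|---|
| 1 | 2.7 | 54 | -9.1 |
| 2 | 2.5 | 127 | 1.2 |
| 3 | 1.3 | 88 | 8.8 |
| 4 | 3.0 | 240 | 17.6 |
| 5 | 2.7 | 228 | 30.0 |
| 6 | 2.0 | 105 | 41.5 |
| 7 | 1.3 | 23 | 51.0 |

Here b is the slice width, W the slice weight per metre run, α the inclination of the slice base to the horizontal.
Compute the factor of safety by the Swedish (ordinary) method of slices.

Ordinary method of slices: FS = Σ[c'·Δl_i + (W_i cosα_i)·tanφ'] / Σ W_i sinα_i, with Δl_i = b_i / cosα_i.
Slice 1: Δl = 2.7/cos(-9.1°) = 2.734 m; N'_1 = 54·cos(-9.1°) = 53.3; c'Δl = 38.28; W sinα = -8.5
Slice 2: Δl = 2.5/cos1.2° = 2.501 m; N'_2 = 127·cos1.2° = 127.0; c'Δl = 35.01; W sinα = 2.7
Slice 3: Δl = 1.3/cos8.8° = 1.315 m; N'_3 = 88·cos8.8° = 87.0; c'Δl = 18.42; W sinα = 13.5
Slice 4: Δl = 3.0/cos17.6° = 3.147 m; N'_4 = 240·cos17.6° = 228.8; c'Δl = 44.06; W sinα = 72.6
Slice 5: Δl = 2.7/cos30.0° = 3.118 m; N'_5 = 228·cos30.0° = 197.5; c'Δl = 43.65; W sinα = 114.0
Slice 6: Δl = 2.0/cos41.5° = 2.670 m; N'_6 = 105·cos41.5° = 78.6; c'Δl = 37.39; W sinα = 69.6
Slice 7: Δl = 1.3/cos51.0° = 2.066 m; N'_7 = 23·cos51.0° = 14.5; c'Δl = 28.92; W sinα = 17.9
Σc'Δl = 245.7 kN/m; ΣN' = 786.6 kN/m; ΣW sinα = 281.6 kN/m
Resisting = 245.7 + 786.6·tan30.4° = 245.7 + 461.5 = 707.2 kN/m
FS = 707.2 / 281.6 = 2.511

FS = 2.51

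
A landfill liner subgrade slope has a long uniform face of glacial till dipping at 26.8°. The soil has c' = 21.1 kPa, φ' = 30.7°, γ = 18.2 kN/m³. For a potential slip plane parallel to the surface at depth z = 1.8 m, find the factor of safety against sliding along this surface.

For an infinite slope with a slip plane parallel to the surface (no pore pressure): FS = [c' + γz cos²β tanφ'] / [γz sinβ cosβ].
γz = 18.2·1.8 = 32.76 kN/m²
Numerator = 21.1 + 32.76·cos²26.8°·tan30.7° = 21.1 + 32.76·0.7967·0.5938 = 36.597 kPa
Denominator = 32.76·sin26.8°·cos26.8° = 32.76·0.4509·0.8926 = 13.184 kPa
FS = 36.597 / 13.184 = 2.776

FS = 2.78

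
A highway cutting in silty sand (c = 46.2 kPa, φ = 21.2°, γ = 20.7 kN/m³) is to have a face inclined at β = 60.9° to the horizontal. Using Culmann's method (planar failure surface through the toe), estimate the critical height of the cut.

H_c = 31.54 m

Culmann's analysis gives the critical failure plane at α_cr = (β + φ)/2 = (60.9 + 21.2)/2 = 41.0°, and the critical height
H_c = (4c/γ) · sinβ cosφ / [1 − cos(β − φ)]
    = (4·46.2/20.7) · sin60.9°·cos21.2° / [1 − cos(39.7°)]
    = 8.928 · 0.8738·0.9323 / [1 − 0.7694]
    = 8.928 · 0.8146 / 0.2306
    = 31.54 m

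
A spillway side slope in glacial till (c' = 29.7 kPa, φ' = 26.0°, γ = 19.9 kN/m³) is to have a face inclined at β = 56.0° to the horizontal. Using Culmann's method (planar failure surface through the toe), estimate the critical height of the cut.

H_c = 33.20 m

Culmann's analysis gives the critical failure plane at α_cr = (β + φ')/2 = (56.0 + 26.0)/2 = 41.0°, and the critical height
H_c = (4c'/γ) · sinβ cosφ' / [1 − cos(β − φ')]
    = (4·29.7/19.9) · sin56.0°·cos26.0° / [1 − cos(30.0°)]
    = 5.970 · 0.8290·0.8988 / [1 − 0.8660]
    = 5.970 · 0.7451 / 0.1340
    = 33.20 m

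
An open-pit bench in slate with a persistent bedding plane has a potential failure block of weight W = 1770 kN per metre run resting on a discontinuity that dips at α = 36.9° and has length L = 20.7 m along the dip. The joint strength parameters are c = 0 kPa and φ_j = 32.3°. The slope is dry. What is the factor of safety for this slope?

FS = 0.84

Resolving the block weight along and normal to the plane and applying the Mohr–Coulomb strength on the joint:
N' = W cosα = 1770·cos36.9° = 1415.4 kN/m
Driving force T = W sinα = 1770·sin36.9° = 1062.7 kN/m
Resisting force R = c·L + N'·tanφ_j = 0·20.7 + 1415.4·tan32.3° = 0.0 + 894.8 = 894.8 kN/m
FS = R / T = 894.8 / 1062.7 = 0.842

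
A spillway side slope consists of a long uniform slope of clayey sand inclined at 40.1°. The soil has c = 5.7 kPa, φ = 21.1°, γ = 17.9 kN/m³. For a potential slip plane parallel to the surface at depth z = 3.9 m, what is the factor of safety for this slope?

For an infinite slope with a slip plane parallel to the surface (no pore pressure): FS = [c + γz cos²β tanφ] / [γz sinβ cosβ].
γz = 17.9·3.9 = 69.81 kN/m²
Numerator = 5.7 + 69.81·cos²40.1°·tan21.1° = 5.7 + 69.81·0.5851·0.3859 = 21.461 kPa
Denominator = 69.81·sin40.1°·cos40.1° = 69.81·0.6441·0.7649 = 34.396 kPa
FS = 21.461 / 34.396 = 0.624

FS = 0.62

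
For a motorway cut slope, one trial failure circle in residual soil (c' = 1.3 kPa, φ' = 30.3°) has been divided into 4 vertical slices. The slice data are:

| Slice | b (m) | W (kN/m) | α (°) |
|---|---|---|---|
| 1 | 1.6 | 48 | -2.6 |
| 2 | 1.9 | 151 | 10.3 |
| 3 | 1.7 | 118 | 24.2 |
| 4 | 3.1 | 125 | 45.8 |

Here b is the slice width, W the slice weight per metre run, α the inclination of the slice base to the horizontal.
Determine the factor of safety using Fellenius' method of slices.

Ordinary method of slices: FS = Σ[c'·Δl_i + (W_i cosα_i)·tanφ'] / Σ W_i sinα_i, with Δl_i = b_i / cosα_i.
Slice 1: Δl = 1.6/cos(-2.6°) = 1.602 m; N'_1 = 48·cos(-2.6°) = 48.0; c'Δl = 2.08; W sinα = -2.2
Slice 2: Δl = 1.9/cos10.3° = 1.931 m; N'_2 = 151·cos10.3° = 148.6; c'Δl = 2.51; W sinα = 27.0
Slice 3: Δl = 1.7/cos24.2° = 1.864 m; N'_3 = 118·cos24.2° = 107.6; c'Δl = 2.42; W sinα = 48.4
Slice 4: Δl = 3.1/cos45.8° = 4.447 m; N'_4 = 125·cos45.8° = 87.1; c'Δl = 5.78; W sinα = 89.6
Σc'Δl = 12.8 kN/m; ΣN' = 391.3 kN/m; ΣW sinα = 162.8 kN/m
Resisting = 12.8 + 391.3·tan30.3° = 12.8 + 228.7 = 241.4 kN/m
FS = 241.4 / 162.8 = 1.483

FS = 1.48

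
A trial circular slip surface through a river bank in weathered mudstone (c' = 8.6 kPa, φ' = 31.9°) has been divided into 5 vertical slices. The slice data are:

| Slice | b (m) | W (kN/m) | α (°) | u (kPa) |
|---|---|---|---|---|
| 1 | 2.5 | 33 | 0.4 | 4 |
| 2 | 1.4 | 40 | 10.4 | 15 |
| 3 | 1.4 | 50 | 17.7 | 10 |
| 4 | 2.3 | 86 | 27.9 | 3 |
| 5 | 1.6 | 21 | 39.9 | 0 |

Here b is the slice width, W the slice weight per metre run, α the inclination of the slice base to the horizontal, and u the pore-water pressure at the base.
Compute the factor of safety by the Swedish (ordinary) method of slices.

Ordinary method of slices: FS = Σ[c'·Δl_i + (W_i cosα_i − u_i·Δl_i)·tanφ'] / Σ W_i sinα_i, with Δl_i = b_i / cosα_i.
Slice 1: Δl = 2.5/cos0.4° = 2.500 m; N'_1 = 33·cos0.4° − 4·2.500 = 23.0; c'Δl = 21.50; W sinα = 0.2
Slice 2: Δl = 1.4/cos10.4° = 1.423 m; N'_2 = 40·cos10.4° − 15·1.423 = 18.0; c'Δl = 12.24; W sinα = 7.2
Slice 3: Δl = 1.4/cos17.7° = 1.470 m; N'_3 = 50·cos17.7° − 10·1.470 = 32.9; c'Δl = 12.64; W sinα = 15.2
Slice 4: Δl = 2.3/cos27.9° = 2.602 m; N'_4 = 86·cos27.9° − 3·2.602 = 68.2; c'Δl = 22.38; W sinα = 40.2
Slice 5: Δl = 1.6/cos39.9° = 2.086 m; N'_5 = 21·cos39.9° − 0·2.086 = 16.1; c'Δl = 17.94; W sinα = 13.5
Σc'Δl = 86.7 kN/m; ΣN' = 158.2 kN/m; ΣW sinα = 76.4 kN/m
Resisting = 86.7 + 158.2·tan31.9° = 86.7 + 98.5 = 185.2 kN/m
FS = 185.2 / 76.4 = 2.425

FS = 2.43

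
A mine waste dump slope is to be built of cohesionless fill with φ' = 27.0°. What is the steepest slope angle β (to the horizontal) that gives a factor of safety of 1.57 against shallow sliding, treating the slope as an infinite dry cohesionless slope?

β = 18.0°

For an infinite dry cohesionless slope FS = tanφ'/tanβ, so tanβ = tanφ' / FS.
tanβ = tan27.0° / 1.57 = 0.5095 / 1.57 = 0.3245
β = arctan(0.3245) = 17.98°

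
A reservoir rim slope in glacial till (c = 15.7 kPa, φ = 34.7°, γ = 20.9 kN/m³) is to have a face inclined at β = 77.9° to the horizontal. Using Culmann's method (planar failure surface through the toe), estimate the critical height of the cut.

H_c = 8.91 m

Culmann's analysis gives the critical failure plane at α_cr = (β + φ)/2 = (77.9 + 34.7)/2 = 56.3°, and the critical height
H_c = (4c/γ) · sinβ cosφ / [1 − cos(β − φ)]
    = (4·15.7/20.9) · sin77.9°·cos34.7° / [1 − cos(43.2°)]
    = 3.005 · 0.9778·0.8221 / [1 − 0.7290]
    = 3.005 · 0.8039 / 0.2710
    = 8.91 m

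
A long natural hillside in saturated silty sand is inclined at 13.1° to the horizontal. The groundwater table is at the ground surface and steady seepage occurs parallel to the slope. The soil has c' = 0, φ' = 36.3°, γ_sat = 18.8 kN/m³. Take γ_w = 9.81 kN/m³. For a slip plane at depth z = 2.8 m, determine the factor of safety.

With seepage parallel to the slope and the water table at the surface, the effective normal stress on the slip plane uses the buoyant unit weight γ' = γ_sat − γ_w while the driving shear stress uses γ_sat:
FS = [c' + γ' z cos²β tanφ'] / [γ_sat z sinβ cosβ]
(For c' = 0 this reduces to FS = (γ'/γ_sat)·tanφ'/tanβ.)
γ' = 18.8 − 9.81 = 8.99 kN/m³
Numerator = 0.0 + 8.99·2.8·cos²13.1°·tan36.3° = 0.0 + 8.99·2.8·0.9486·0.7346 = 17.541 kPa
Denominator = 18.8·2.8·sin13.1°·cos13.1° = 18.8·2.8·0.2267·0.9740 = 11.620 kPa
FS = 17.541 / 11.620 = 1.509

FS = 1.51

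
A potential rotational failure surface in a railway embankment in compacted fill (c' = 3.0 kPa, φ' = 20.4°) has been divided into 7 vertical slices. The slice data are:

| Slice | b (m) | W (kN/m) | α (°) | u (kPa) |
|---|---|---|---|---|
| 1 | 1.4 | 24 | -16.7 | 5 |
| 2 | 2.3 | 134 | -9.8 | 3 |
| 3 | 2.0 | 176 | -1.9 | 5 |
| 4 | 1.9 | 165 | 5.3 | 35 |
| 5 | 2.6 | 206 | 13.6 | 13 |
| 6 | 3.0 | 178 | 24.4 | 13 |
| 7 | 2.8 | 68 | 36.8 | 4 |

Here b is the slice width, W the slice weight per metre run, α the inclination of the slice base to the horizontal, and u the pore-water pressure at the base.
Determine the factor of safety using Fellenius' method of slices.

FS = 2.27

Ordinary method of slices: FS = Σ[c'·Δl_i + (W_i cosα_i − u_i·Δl_i)·tanφ'] / Σ W_i sinα_i, with Δl_i = b_i / cosα_i.
Slice 1: Δl = 1.4/cos(-16.7°) = 1.462 m; N'_1 = 24·cos(-16.7°) − 5·1.462 = 15.7; c'Δl = 4.38; W sinα = -6.9
Slice 2: Δl = 2.3/cos(-9.8°) = 2.334 m; N'_2 = 134·cos(-9.8°) − 3·2.334 = 125.0; c'Δl = 7.00; W sinα = -22.8
Slice 3: Δl = 2.0/cos(-1.9°) = 2.001 m; N'_3 = 176·cos(-1.9°) − 5·2.001 = 165.9; c'Δl = 6.00; W sinα = -5.8
Slice 4: Δl = 1.9/cos5.3° = 1.908 m; N'_4 = 165·cos5.3° − 35·1.908 = 97.5; c'Δl = 5.72; W sinα = 15.2
Slice 5: Δl = 2.6/cos13.6° = 2.675 m; N'_5 = 206·cos13.6° − 13·2.675 = 165.4; c'Δl = 8.03; W sinα = 48.4
Slice 6: Δl = 3.0/cos24.4° = 3.294 m; N'_6 = 178·cos24.4° − 13·3.294 = 119.3; c'Δl = 9.88; W sinα = 73.5
Slice 7: Δl = 2.8/cos36.8° = 3.497 m; N'_7 = 68·cos36.8° − 4·3.497 = 40.5; c'Δl = 10.49; W sinα = 40.7
Σc'Δl = 51.5 kN/m; ΣN' = 729.3 kN/m; ΣW sinα = 142.4 kN/m
Resisting = 51.5 + 729.3·tan20.4° = 51.5 + 271.2 = 322.7 kN/m
FS = 322.7 / 142.4 = 2.266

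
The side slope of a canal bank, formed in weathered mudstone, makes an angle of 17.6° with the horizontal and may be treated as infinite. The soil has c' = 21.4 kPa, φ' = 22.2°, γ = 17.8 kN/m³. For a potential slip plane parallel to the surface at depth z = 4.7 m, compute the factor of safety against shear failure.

FS = 2.17

For an infinite slope with a slip plane parallel to the surface (no pore pressure): FS = [c' + γz cos²β tanφ'] / [γz sinβ cosβ].
γz = 17.8·4.7 = 83.66 kN/m²
Numerator = 21.4 + 83.66·cos²17.6°·tan22.2° = 21.4 + 83.66·0.9086·0.4081 = 52.420 kPa
Denominator = 83.66·sin17.6°·cos17.6° = 83.66·0.3024·0.9532 = 24.112 kPa
FS = 52.420 / 24.112 = 2.174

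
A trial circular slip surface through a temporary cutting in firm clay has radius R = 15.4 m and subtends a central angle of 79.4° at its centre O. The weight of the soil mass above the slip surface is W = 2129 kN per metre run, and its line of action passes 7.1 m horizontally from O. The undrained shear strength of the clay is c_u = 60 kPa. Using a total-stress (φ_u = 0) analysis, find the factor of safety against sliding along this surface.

FS = 1.30

Taking moments about the centre O, the resisting moment is provided by the undrained shear strength acting along the arc:
Arc length L_a = R·θ = 15.4·(79.4°·π/180) = 15.4·1.3858 = 21.34 m
M_R = c_u·L_a·R = 60·21.34·15.4 = 19719.3 kN·m/m
M_D = W·d = 2129·7.1 = 15115.9 kN·m/m
FS = M_R / M_D = 19719.3 / 15115.9 = 1.305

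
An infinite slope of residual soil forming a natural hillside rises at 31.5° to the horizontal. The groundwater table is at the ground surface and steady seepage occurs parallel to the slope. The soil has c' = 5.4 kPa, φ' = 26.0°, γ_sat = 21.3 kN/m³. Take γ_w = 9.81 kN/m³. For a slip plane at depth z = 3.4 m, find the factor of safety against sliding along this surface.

With seepage parallel to the slope and the water table at the surface, the effective normal stress on the slip plane uses the buoyant unit weight γ' = γ_sat − γ_w while the driving shear stress uses γ_sat:
FS = [c' + γ' z cos²β tanφ'] / [γ_sat z sinβ cosβ]
γ' = 21.3 − 9.81 = 11.49 kN/m³
Numerator = 5.4 + 11.49·3.4·cos²31.5°·tan26.0° = 5.4 + 11.49·3.4·0.7270·0.4877 = 19.252 kPa
Denominator = 21.3·3.4·sin31.5°·cos31.5° = 21.3·3.4·0.5225·0.8526 = 32.263 kPa
FS = 19.252 / 32.263 = 0.597

FS = 0.60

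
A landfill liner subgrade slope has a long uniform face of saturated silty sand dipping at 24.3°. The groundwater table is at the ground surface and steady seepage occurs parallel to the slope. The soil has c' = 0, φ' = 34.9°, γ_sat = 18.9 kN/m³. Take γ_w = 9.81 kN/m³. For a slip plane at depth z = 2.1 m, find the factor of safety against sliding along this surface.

With seepage parallel to the slope and the water table at the surface, the effective normal stress on the slip plane uses the buoyant unit weight γ' = γ_sat − γ_w while the driving shear stress uses γ_sat:
FS = [c' + γ' z cos²β tanφ'] / [γ_sat z sinβ cosβ]
(For c' = 0 this reduces to FS = (γ'/γ_sat)·tanφ'/tanβ.)
γ' = 18.9 − 9.81 = 9.09 kN/m³
Numerator = 0.0 + 9.09·2.1·cos²24.3°·tan34.9° = 0.0 + 9.09·2.1·0.8307·0.6976 = 11.062 kPa
Denominator = 18.9·2.1·sin24.3°·cos24.3° = 18.9·2.1·0.4115·0.9114 = 14.886 kPa
FS = 11.062 / 14.886 = 0.743

FS = 0.74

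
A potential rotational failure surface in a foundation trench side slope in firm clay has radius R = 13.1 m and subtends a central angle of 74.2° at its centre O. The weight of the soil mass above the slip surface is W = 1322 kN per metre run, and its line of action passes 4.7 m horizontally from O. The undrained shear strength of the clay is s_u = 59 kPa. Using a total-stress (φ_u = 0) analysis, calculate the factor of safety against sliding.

Taking moments about the centre O, the resisting moment is provided by the undrained shear strength acting along the arc:
Arc length L_a = R·θ = 13.1·(74.2°·π/180) = 13.1·1.2950 = 16.96 m
M_R = s_u·L_a·R = 59·16.96·13.1 = 13112.2 kN·m/m
M_D = W·d = 1322·4.7 = 6213.4 kN·m/m
FS = M_R / M_D = 13112.2 / 6213.4 = 2.110

FS = 2.11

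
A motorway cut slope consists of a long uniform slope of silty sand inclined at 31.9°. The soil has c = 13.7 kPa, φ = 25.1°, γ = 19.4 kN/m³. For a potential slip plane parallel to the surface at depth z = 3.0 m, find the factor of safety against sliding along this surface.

For an infinite slope with a slip plane parallel to the surface (no pore pressure): FS = [c + γz cos²β tanφ] / [γz sinβ cosβ].
γz = 19.4·3.0 = 58.20 kN/m²
Numerator = 13.7 + 58.20·cos²31.9°·tan25.1° = 13.7 + 58.20·0.7208·0.4684 = 33.350 kPa
Denominator = 58.20·sin31.9°·cos31.9° = 58.20·0.5284·0.8490 = 26.110 kPa
FS = 33.350 / 26.110 = 1.277

FS = 1.28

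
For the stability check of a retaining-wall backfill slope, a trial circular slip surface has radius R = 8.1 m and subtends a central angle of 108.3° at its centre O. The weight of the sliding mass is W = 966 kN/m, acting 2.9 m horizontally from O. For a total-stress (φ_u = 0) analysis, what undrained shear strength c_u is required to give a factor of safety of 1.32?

FS = c_u·L_a·R / (W·d), so c_u = FS·W·d / (L_a·R).
Arc length L_a = R·θ = 8.1·(108.3°·π/180) = 8.1·1.8902 = 15.31 m
c_u = 1.32·966·2.9 / (15.31·8.1) = 3697.8 / 124.02 = 29.82 kPa

c_u = 29.8 kPa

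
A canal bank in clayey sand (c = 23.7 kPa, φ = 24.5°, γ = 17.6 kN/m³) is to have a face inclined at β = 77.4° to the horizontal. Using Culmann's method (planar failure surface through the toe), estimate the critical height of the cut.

H_c = 12.06 m

Culmann's analysis gives the critical failure plane at α_cr = (β + φ)/2 = (77.4 + 24.5)/2 = 51.0°, and the critical height
H_c = (4c/γ) · sinβ cosφ / [1 − cos(β − φ)]
    = (4·23.7/17.6) · sin77.4°·cos24.5° / [1 − cos(52.9°)]
    = 5.386 · 0.9759·0.9100 / [1 − 0.6032]
    = 5.386 · 0.8880 / 0.3968
    = 12.06 m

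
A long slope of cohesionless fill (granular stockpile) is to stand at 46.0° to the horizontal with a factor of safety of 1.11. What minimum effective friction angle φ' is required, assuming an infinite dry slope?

φ' = 49.0°

FS = tanφ'/tanβ ⇒ tanφ' = FS · tanβ = 1.11 · tan46.0° = 1.1494
φ' = arctan(1.1494) = 48.98°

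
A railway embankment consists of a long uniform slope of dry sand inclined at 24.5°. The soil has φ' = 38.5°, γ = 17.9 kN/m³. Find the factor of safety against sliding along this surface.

FS = 1.75

For a dry cohesionless infinite slope the factor of safety is FS = tanφ' / tanβ.
FS = tan38.5° / tan24.5° = 0.7954 / 0.4557 = 1.745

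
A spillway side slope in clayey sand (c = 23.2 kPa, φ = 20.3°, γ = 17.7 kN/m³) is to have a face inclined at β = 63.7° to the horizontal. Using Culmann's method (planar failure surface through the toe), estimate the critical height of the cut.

Culmann's analysis gives the critical failure plane at α_cr = (β + φ)/2 = (63.7 + 20.3)/2 = 42.0°, and the critical height
H_c = (4c/γ) · sinβ cosφ / [1 − cos(β − φ)]
    = (4·23.2/17.7) · sin63.7°·cos20.3° / [1 − cos(43.4°)]
    = 5.243 · 0.8965·0.9379 / [1 − 0.7266]
    = 5.243 · 0.8408 / 0.2734
    = 16.12 m

H_c = 16.12 m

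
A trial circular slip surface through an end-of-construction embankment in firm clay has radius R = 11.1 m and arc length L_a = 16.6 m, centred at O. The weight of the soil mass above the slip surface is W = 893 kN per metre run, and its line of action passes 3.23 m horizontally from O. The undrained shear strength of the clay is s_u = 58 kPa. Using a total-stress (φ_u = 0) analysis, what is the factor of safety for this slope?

FS = 3.71

Taking moments about the centre O, the resisting moment is provided by the undrained shear strength acting along the arc:
M_R = s_u·L_a·R = 58·16.60·11.1 = 10687.1 kN·m/m
M_D = W·d = 893·3.23 = 2884.4 kN·m/m
FS = M_R / M_D = 10687.1 / 2884.4 = 3.705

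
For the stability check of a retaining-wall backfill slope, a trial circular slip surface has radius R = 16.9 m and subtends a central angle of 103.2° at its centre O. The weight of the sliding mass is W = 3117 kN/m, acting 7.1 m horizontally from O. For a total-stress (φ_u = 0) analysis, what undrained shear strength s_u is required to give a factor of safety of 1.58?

FS = s_u·L_a·R / (W·d), so s_u = FS·W·d / (L_a·R).
Arc length L_a = R·θ = 16.9·(103.2°·π/180) = 16.9·1.8012 = 30.44 m
s_u = 1.58·3117·7.1 / (30.44·16.9) = 34966.5 / 514.43 = 67.97 kPa

s_u = 68.0 kPa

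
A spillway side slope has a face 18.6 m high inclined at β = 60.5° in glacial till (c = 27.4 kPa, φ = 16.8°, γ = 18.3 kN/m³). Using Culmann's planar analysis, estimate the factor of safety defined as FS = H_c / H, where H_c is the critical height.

FS = 0.97

H_c = (4c/γ) · sinβ cosφ / [1 − cos(β − φ)]
    = (4·27.4/18.3) · sin60.5°·cos16.8° / [1 − cos43.7°]
    = 5.989 · 0.8332 / 0.2770 = 18.01 m
FS = H_c / H = 18.01 / 18.6 = 0.968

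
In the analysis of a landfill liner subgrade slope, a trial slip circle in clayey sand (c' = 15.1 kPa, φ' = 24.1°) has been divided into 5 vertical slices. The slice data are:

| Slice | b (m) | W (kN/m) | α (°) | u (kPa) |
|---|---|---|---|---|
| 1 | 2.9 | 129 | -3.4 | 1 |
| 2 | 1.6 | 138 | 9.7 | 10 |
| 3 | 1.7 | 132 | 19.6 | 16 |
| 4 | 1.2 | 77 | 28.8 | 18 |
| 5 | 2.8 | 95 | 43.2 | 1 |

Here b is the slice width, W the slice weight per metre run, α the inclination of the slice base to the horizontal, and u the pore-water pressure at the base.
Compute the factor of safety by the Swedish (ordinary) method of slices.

FS = 2.32

Ordinary method of slices: FS = Σ[c'·Δl_i + (W_i cosα_i − u_i·Δl_i)·tanφ'] / Σ W_i sinα_i, with Δl_i = b_i / cosα_i.
Slice 1: Δl = 2.9/cos(-3.4°) = 2.905 m; N'_1 = 129·cos(-3.4°) − 1·2.905 = 125.9; c'Δl = 43.87; W sinα = -7.7
Slice 2: Δl = 1.6/cos9.7° = 1.623 m; N'_2 = 138·cos9.7° − 10·1.623 = 119.8; c'Δl = 24.51; W sinα = 23.3
Slice 3: Δl = 1.7/cos19.6° = 1.805 m; N'_3 = 132·cos19.6° − 16·1.805 = 95.5; c'Δl = 27.25; W sinα = 44.3
Slice 4: Δl = 1.2/cos28.8° = 1.369 m; N'_4 = 77·cos28.8° − 18·1.369 = 42.8; c'Δl = 20.68; W sinα = 37.1
Slice 5: Δl = 2.8/cos43.2° = 3.841 m; N'_5 = 95·cos43.2° − 1·3.841 = 65.4; c'Δl = 58.00; W sinα = 65.0
Σc'Δl = 174.3 kN/m; ΣN' = 449.4 kN/m; ΣW sinα = 162.0 kN/m
Resisting = 174.3 + 449.4·tan24.1° = 174.3 + 201.0 = 375.3 kN/m
FS = 375.3 / 162.0 = 2.317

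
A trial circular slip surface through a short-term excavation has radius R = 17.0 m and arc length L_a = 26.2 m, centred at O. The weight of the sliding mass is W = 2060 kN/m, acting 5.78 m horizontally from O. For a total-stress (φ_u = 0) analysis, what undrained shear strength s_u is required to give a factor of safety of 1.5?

FS = s_u·L_a·R / (W·d), so s_u = FS·W·d / (L_a·R).
s_u = 1.5·2060·5.78 / (26.20·17.0) = 17860.2 / 445.40 = 40.10 kPa

s_u = 40.1 kPa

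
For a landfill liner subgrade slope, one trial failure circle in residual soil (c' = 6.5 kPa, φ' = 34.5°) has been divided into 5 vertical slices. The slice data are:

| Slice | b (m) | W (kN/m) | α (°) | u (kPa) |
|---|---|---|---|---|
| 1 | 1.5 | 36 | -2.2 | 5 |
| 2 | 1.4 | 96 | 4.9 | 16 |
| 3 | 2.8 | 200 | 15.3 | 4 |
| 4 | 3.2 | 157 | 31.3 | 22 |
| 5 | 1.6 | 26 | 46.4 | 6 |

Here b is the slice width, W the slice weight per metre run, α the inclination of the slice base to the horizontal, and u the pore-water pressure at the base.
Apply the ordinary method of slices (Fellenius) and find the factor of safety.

Ordinary method of slices: FS = Σ[c'·Δl_i + (W_i cosα_i − u_i·Δl_i)·tanφ'] / Σ W_i sinα_i, with Δl_i = b_i / cosα_i.
Slice 1: Δl = 1.5/cos(-2.2°) = 1.501 m; N'_1 = 36·cos(-2.2°) − 5·1.501 = 28.5; c'Δl = 9.76; W sinα = -1.4
Slice 2: Δl = 1.4/cos4.9° = 1.405 m; N'_2 = 96·cos4.9° − 16·1.405 = 73.2; c'Δl = 9.13; W sinα = 8.2
Slice 3: Δl = 2.8/cos15.3° = 2.903 m; N'_3 = 200·cos15.3° − 4·2.903 = 181.3; c'Δl = 18.87; W sinα = 52.8
Slice 4: Δl = 3.2/cos31.3° = 3.745 m; N'_4 = 157·cos31.3° − 22·3.745 = 51.8; c'Δl = 24.34; W sinα = 81.6
Slice 5: Δl = 1.6/cos46.4° = 2.320 m; N'_5 = 26·cos46.4° − 6·2.320 = 4.0; c'Δl = 15.08; W sinα = 18.8
Σc'Δl = 77.2 kN/m; ΣN' = 338.7 kN/m; ΣW sinα = 160.0 kN/m
Resisting = 77.2 + 338.7·tan34.5° = 77.2 + 232.8 = 310.0 kN/m
FS = 310.0 / 160.0 = 1.937

FS = 1.94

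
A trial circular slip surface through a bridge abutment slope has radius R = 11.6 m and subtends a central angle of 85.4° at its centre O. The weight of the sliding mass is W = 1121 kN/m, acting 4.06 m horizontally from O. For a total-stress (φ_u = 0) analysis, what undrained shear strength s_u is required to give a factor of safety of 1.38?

s_u = 31.3 kPa

FS = s_u·L_a·R / (W·d), so s_u = FS·W·d / (L_a·R).
Arc length L_a = R·θ = 11.6·(85.4°·π/180) = 11.6·1.4905 = 17.29 m
s_u = 1.38·1121·4.06 / (17.29·11.6) = 6280.7 / 200.56 = 31.32 kPa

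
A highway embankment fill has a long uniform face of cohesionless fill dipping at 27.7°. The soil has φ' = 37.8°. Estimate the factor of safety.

FS = 1.48

For a dry cohesionless infinite slope the factor of safety is FS = tanφ' / tanβ.
FS = tan37.8° / tan27.7° = 0.7757 / 0.5250 = 1.477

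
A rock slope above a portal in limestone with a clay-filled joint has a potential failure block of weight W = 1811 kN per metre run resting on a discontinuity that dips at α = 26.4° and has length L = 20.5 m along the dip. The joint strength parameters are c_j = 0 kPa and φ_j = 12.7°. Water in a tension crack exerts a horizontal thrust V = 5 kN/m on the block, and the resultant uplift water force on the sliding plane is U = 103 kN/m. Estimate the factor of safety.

FS = 0.42

Resolving the block weight along and normal to the plane and applying the Mohr–Coulomb strength on the joint:
N' = W cosα − U − V sinα = 1811·cos26.4° − 103 − 5·sin26.4° = 1516.9 kN/m
Driving force T = W sinα + V cosα = 1811·sin26.4° + 5·cos26.4° = 809.7 kN/m
Resisting force R = c_j·L + N'·tanφ_j = 0·20.5 + 1516.9·tan12.7° = 0.0 + 341.9 = 341.9 kN/m
FS = R / T = 341.9 / 809.7 = 0.422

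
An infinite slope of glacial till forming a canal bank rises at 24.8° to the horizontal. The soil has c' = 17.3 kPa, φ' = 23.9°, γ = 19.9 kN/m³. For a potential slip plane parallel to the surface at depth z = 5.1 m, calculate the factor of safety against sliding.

For an infinite slope with a slip plane parallel to the surface (no pore pressure): FS = [c' + γz cos²β tanφ'] / [γz sinβ cosβ].
γz = 19.9·5.1 = 101.49 kN/m²
Numerator = 17.3 + 101.49·cos²24.8°·tan23.9° = 17.3 + 101.49·0.8241·0.4431 = 54.361 kPa
Denominator = 101.49·sin24.8°·cos24.8° = 101.49·0.4195·0.9078 = 38.644 kPa
FS = 54.361 / 38.644 = 1.407

FS = 1.41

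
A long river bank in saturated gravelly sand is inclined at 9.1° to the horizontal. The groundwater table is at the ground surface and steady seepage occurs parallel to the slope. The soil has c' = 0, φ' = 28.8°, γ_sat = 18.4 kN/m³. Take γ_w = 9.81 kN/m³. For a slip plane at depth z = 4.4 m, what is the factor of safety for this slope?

FS = 1.60

With seepage parallel to the slope and the water table at the surface, the effective normal stress on the slip plane uses the buoyant unit weight γ' = γ_sat − γ_w while the driving shear stress uses γ_sat:
FS = [c' + γ' z cos²β tanφ'] / [γ_sat z sinβ cosβ]
(For c' = 0 this reduces to FS = (γ'/γ_sat)·tanφ'/tanβ.)
γ' = 18.4 − 9.81 = 8.59 kN/m³
Numerator = 0.0 + 8.59·4.4·cos²9.1°·tan28.8° = 0.0 + 8.59·4.4·0.9750·0.5498 = 20.259 kPa
Denominator = 18.4·4.4·sin9.1°·cos9.1° = 18.4·4.4·0.1582·0.9874 = 12.643 kPa
FS = 20.259 / 12.643 = 1.602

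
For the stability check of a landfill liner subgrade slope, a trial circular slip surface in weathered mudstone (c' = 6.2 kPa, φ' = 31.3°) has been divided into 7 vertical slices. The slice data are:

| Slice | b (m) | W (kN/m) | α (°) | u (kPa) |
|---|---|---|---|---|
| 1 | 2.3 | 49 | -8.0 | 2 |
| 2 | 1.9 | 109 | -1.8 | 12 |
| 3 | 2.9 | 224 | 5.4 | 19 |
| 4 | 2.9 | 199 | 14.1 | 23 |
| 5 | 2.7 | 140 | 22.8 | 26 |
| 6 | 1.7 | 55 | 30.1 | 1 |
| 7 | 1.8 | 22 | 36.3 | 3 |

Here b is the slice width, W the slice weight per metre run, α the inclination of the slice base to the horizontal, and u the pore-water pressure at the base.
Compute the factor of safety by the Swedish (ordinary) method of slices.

FS = 2.79

Ordinary method of slices: FS = Σ[c'·Δl_i + (W_i cosα_i − u_i·Δl_i)·tanφ'] / Σ W_i sinα_i, with Δl_i = b_i / cosα_i.
Slice 1: Δl = 2.3/cos(-8.0°) = 2.323 m; N'_1 = 49·cos(-8.0°) − 2·2.323 = 43.9; c'Δl = 14.40; W sinα = -6.8
Slice 2: Δl = 1.9/cos(-1.8°) = 1.901 m; N'_2 = 109·cos(-1.8°) − 12·1.901 = 86.1; c'Δl = 11.79; W sinα = -3.4
Slice 3: Δl = 2.9/cos5.4° = 2.913 m; N'_3 = 224·cos5.4° − 19·2.913 = 167.7; c'Δl = 18.06; W sinα = 21.1
Slice 4: Δl = 2.9/cos14.1° = 2.990 m; N'_4 = 199·cos14.1° − 23·2.990 = 124.2; c'Δl = 18.54; W sinα = 48.5
Slice 5: Δl = 2.7/cos22.8° = 2.929 m; N'_5 = 140·cos22.8° − 26·2.929 = 52.9; c'Δl = 18.16; W sinα = 54.3
Slice 6: Δl = 1.7/cos30.1° = 1.965 m; N'_6 = 55·cos30.1° − 1·1.965 = 45.6; c'Δl = 12.18; W sinα = 27.6
Slice 7: Δl = 1.8/cos36.3° = 2.233 m; N'_7 = 22·cos36.3° − 3·2.233 = 11.0; c'Δl = 13.85; W sinα = 13.0
Σc'Δl = 107.0 kN/m; ΣN' = 531.5 kN/m; ΣW sinα = 154.2 kN/m
Resisting = 107.0 + 531.5·tan31.3° = 107.0 + 323.1 = 430.1 kN/m
FS = 430.1 / 154.2 = 2.790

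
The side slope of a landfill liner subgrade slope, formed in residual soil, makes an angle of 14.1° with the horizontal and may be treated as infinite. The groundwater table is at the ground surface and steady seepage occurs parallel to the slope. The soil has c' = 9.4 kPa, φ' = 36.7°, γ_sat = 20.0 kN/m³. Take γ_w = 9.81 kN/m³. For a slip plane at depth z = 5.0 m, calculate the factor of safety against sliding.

FS = 1.91

With seepage parallel to the slope and the water table at the surface, the effective normal stress on the slip plane uses the buoyant unit weight γ' = γ_sat − γ_w while the driving shear stress uses γ_sat:
FS = [c' + γ' z cos²β tanφ'] / [γ_sat z sinβ cosβ]
γ' = 20.0 − 9.81 = 10.19 kN/m³
Numerator = 9.4 + 10.19·5.0·cos²14.1°·tan36.7° = 9.4 + 10.19·5.0·0.9407·0.7454 = 45.123 kPa
Denominator = 20.0·5.0·sin14.1°·cos14.1° = 20.0·5.0·0.2436·0.9699 = 23.628 kPa
FS = 45.123 / 23.628 = 1.910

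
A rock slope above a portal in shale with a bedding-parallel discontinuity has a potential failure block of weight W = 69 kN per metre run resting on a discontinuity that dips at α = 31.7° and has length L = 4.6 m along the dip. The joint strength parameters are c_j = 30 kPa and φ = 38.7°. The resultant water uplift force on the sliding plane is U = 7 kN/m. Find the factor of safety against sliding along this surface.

FS = 4.95

Resolving the block weight along and normal to the plane and applying the Mohr–Coulomb strength on the joint:
N' = W cosα − U = 69·cos31.7° − 7 = 51.7 kN/m
Driving force T = W sinα = 69·sin31.7° = 36.3 kN/m
Resisting force R = c_j·L + N'·tanφ = 30·4.6 + 51.7·tan38.7° = 138.0 + 41.4 = 179.4 kN/m
FS = R / T = 179.4 / 36.3 = 4.949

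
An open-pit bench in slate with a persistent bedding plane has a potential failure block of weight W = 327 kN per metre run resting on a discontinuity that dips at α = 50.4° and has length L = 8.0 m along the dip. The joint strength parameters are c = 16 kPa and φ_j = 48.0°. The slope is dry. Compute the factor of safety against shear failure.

Resolving the block weight along and normal to the plane and applying the Mohr–Coulomb strength on the joint:
N' = W cosα = 327·cos50.4° = 208.4 kN/m
Driving force T = W sinα = 327·sin50.4° = 252.0 kN/m
Resisting force R = c·L + N'·tanφ_j = 16·8.0 + 208.4·tan48.0° = 128.0 + 231.5 = 359.5 kN/m
FS = R / T = 359.5 / 252.0 = 1.427

FS = 1.43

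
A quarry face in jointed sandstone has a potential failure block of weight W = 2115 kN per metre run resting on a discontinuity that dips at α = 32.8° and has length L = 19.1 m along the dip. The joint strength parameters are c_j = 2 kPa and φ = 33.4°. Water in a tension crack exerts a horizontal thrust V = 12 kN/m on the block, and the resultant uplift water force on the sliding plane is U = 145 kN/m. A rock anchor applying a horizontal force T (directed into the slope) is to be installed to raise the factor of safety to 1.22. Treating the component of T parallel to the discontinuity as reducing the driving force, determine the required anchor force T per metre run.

Resolving forces along and normal to the sliding plane, with the horizontal anchor force T adding T·sinα to the effective normal force and T·cosα acting up the plane against the driving force:
FS = [c_jL + (W cosα − U − V sinα + T sinα) tanφ] / [W sinα + V cosα − T cosα]
Without the anchor: N' = 1626.3 kN/m, driving T_d = 1155.8 kN/m, resisting R = 2·19.1 + 1626.3·tan33.4° = 1110.5 kN/m, FS = 0.96.
Setting FS = 1.22 and solving for T:
1.22·(1155.8 − T cos32.8°) = 1110.5 + T sin32.8°·tan33.4°
T·(sin32.8°·tan33.4° + 1.22·cos32.8°) = 1.22·1155.8 − 1110.5
T·(0.5417·0.6594 + 1.22·0.8406) = 1410.1 − 1110.5 = 299.5
T·1.3827 = 299.5
T = 216.6 kN/m

T = 217 kN/m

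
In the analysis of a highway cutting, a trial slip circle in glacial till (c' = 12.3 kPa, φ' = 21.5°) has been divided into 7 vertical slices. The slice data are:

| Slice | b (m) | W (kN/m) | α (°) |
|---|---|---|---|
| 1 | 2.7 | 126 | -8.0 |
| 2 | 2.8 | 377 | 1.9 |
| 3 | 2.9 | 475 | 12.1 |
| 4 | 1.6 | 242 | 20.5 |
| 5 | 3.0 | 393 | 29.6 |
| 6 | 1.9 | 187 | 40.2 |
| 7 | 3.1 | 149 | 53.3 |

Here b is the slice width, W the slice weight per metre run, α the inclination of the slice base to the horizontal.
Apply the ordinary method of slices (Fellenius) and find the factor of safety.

Ordinary method of slices: FS = Σ[c'·Δl_i + (W_i cosα_i)·tanφ'] / Σ W_i sinα_i, with Δl_i = b_i / cosα_i.
Slice 1: Δl = 2.7/cos(-8.0°) = 2.727 m; N'_1 = 126·cos(-8.0°) = 124.8; c'Δl = 33.54; W sinα = -17.5
Slice 2: Δl = 2.8/cos1.9° = 2.802 m; N'_2 = 377·cos1.9° = 376.8; c'Δl = 34.46; W sinα = 12.5
Slice 3: Δl = 2.9/cos12.1° = 2.966 m; N'_3 = 475·cos12.1° = 464.4; c'Δl = 36.48; W sinα = 99.6
Slice 4: Δl = 1.6/cos20.5° = 1.708 m; N'_4 = 242·cos20.5° = 226.7; c'Δl = 21.01; W sinα = 84.8
Slice 5: Δl = 3.0/cos29.6° = 3.450 m; N'_5 = 393·cos29.6° = 341.7; c'Δl = 42.44; W sinα = 194.1
Slice 6: Δl = 1.9/cos40.2° = 2.488 m; N'_6 = 187·cos40.2° = 142.8; c'Δl = 30.60; W sinα = 120.7
Slice 7: Δl = 3.1/cos53.3° = 5.187 m; N'_7 = 149·cos53.3° = 89.0; c'Δl = 63.80; W sinα = 119.5
Σc'Δl = 262.3 kN/m; ΣN' = 1766.3 kN/m; ΣW sinα = 613.6 kN/m
Resisting = 262.3 + 1766.3·tan21.5° = 262.3 + 695.8 = 958.1 kN/m
FS = 958.1 / 613.6 = 1.561

FS = 1.56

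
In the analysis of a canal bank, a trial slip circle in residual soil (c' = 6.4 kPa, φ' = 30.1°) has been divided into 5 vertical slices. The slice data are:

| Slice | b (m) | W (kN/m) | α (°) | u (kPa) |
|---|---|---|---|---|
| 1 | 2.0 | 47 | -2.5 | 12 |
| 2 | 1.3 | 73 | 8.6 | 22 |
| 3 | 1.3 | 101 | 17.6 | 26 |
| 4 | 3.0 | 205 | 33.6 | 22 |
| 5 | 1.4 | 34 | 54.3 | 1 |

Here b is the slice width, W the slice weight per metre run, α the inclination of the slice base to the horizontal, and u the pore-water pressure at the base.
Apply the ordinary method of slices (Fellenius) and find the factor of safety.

FS = 1.14

Ordinary method of slices: FS = Σ[c'·Δl_i + (W_i cosα_i − u_i·Δl_i)·tanφ'] / Σ W_i sinα_i, with Δl_i = b_i / cosα_i.
Slice 1: Δl = 2.0/cos(-2.5°) = 2.002 m; N'_1 = 47·cos(-2.5°) − 12·2.002 = 22.9; c'Δl = 12.81; W sinα = -2.1
Slice 2: Δl = 1.3/cos8.6° = 1.315 m; N'_2 = 73·cos8.6° − 22·1.315 = 43.3; c'Δl = 8.41; W sinα = 10.9
Slice 3: Δl = 1.3/cos17.6° = 1.364 m; N'_3 = 101·cos17.6° − 26·1.364 = 60.8; c'Δl = 8.73; W sinα = 30.5
Slice 4: Δl = 3.0/cos33.6° = 3.602 m; N'_4 = 205·cos33.6° − 22·3.602 = 91.5; c'Δl = 23.05; W sinα = 113.4
Slice 5: Δl = 1.4/cos54.3° = 2.399 m; N'_5 = 34·cos54.3° − 1·2.399 = 17.4; c'Δl = 15.35; W sinα = 27.6
Σc'Δl = 68.4 kN/m; ΣN' = 235.9 kN/m; ΣW sinα = 180.5 kN/m
Resisting = 68.4 + 235.9·tan30.1° = 68.4 + 136.8 = 205.1 kN/m
FS = 205.1 / 180.5 = 1.137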